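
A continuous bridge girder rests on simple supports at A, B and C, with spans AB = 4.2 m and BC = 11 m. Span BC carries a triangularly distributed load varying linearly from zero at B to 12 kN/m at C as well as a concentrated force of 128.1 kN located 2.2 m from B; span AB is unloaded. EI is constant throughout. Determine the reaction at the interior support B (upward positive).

R_B = 193 kN

Take M_B as the redundant. Released structure: two simple spans AB and BC with a hinge at B.
Discontinuity in slope at B on the released structure — sum the simple-span end rotations:
  span BC: triangular load, peak 12: 7w₀L³/(360EI) = 310.6/EI
  span BC: point load 128.1 at a = 2.2: Pab(L + b)/(6LEI) = 744/EI
  relative rotation θ_0 = (0 + 1055)/EI = 1055/EI
A unit hogging moment at B produces rotation L₁/(3EI) + L₂/(3EI) = 5.067/EI.
Slope continuity at B: θ_0 = M_B·5.067/EI, so M_B = 1055/5.067 = 208.1 kN·m (hogging).
Span AB, ΣM about A with M_B applied at B: R_B^{AB}·4.2 = 0 + 208.1, so R_B^{AB} = 49.56 kN and R_A = 0 − 49.56 = -49.56 kN.
Span BC, ΣM about C: R_B^{BC}·11 = 1369 + 208.1, so R_B^{BC} = 143.4 kN and R_C = 194.1 − 143.4 = 50.7 kN.
R_B = 49.56 + 143.4 = 193 kN.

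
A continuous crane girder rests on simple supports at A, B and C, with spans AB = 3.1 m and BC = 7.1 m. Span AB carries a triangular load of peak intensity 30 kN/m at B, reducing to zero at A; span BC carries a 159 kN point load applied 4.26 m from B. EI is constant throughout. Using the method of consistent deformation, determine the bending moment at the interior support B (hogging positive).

M_B = 137.9 kN·m

Release continuity at B by inserting a hinge; the redundant is the internal moment M_B. The primary structure is two simply-supported spans AB and BC.
Discontinuity in slope at B on the released structure — sum the simple-span end rotations:
  span AB: triangular load, peak 30: w₀L³/(45EI) = 19.86/EI
  span BC: point load 159 at a = 4.26: Pab(L + b)/(6LEI) = 448.9/EI
  relative rotation θ_0 = (19.86 + 448.9)/EI = 468.7/EI
A unit hogging moment at B produces rotation L₁/(3EI) + L₂/(3EI) = 3.4/EI.
Compatibility: M_B·(L₁+L₂)/(3EI) = θ_0, giving M_B = 137.9 kN·m (hogging).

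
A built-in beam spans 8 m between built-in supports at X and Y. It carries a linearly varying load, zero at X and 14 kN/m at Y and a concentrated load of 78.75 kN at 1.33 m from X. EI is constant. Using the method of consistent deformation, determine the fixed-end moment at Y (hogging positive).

M_Y = 59.32 kN·m

Release both end moments; the primary structure is a simply-supported span XY with redundants M_X and M_Y.
On the primary (simply-supported) span, the end slopes from the loading are:
  at X: triangular load, peak 14: 7w₀L³/(360EI) = 139.4/EI
  at Y: triangular load, peak 14: w₀L³/(45EI) = 159.3/EI
  at X: point load 78.75 at a = 1.33: Pab(L + b)/(6LEI) = 213.5/EI
  at Y: point load 78.75 at a = 1.33: Pab(L + a)/(6LEI) = 135.8/EI
  θ_X0 = 352.9/EI,  θ_Y0 = 295.1/EI
Flexibility coefficients: a unit moment at one end gives L/(3EI) there and L/(6EI) at the far end, so f₁₁ = f₂₂ = 2.667/EI and f₁₂ = f₂₁ = 1.333/EI.
Compatibility — zero rotation at each built-in end:
  2.667 M_X + 1.333 M_Y = 352.9
  1.333 M_X + 2.667 M_Y = 295.1
Solving the pair gives M_X = 102.7 kN·m and M_Y = 59.32 kN·m (hogging).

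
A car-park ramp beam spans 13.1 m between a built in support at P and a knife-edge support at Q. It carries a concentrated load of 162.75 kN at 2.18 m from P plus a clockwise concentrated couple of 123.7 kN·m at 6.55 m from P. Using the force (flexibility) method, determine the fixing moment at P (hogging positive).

M_P = 255.7 kN·m

Remove the prop at Q; the released (primary) structure is a cantilever built in at P.
Free-end deflection of the primary structure under the applied loading (downward +):
  point load 162.75 at a = 2.18: Pa²(3L − a)/(6EI) = 4785/EI
  clockwise couple 123.7 at a = 6.55: M₀a(2L − a)/(2EI) = 7961/EI
  δ_0 = 12746/EI
Flexibility coefficient — unit upward force at Q: δ_{QQ} = L³/(3EI) = 749.4/EI.
Compatibility at Q: δ_0 − R_Q·δ_{QQ} = 0, so R_Q = 12746/749.4 = 17.01 kN.
Moment equilibrium about P: M_P = Σ(load moments about P) − R_Q·L = 478.5 − 17.01×13.1 = 255.7 kN·m.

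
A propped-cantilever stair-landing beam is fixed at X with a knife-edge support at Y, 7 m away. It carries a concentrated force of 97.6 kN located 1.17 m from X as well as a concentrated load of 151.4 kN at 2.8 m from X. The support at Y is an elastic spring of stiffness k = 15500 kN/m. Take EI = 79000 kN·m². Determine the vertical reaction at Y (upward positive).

R_Y = 33.84 kN

Choose R_Y as the redundant. The primary structure is the cantilever fixed at X.
Primary-structure tip deflection at Y by superposition:
  point load 97.6 at a = 1.17: Pa²(3L − a)/(6EI) = 441.6/EI
  point load 151.4 at a = 2.8: Pa²(3L − a)/(6EI) = 3600/EI
  δ_0 = 4042/EI
Tip deflection under a unit load at Y: L³/(3EI) = 114.3/EI.
With EI = 79000 kN·m²: δ_0 = 0.051165 m and δ_{YY} = 0.001447 m/kN.
Compatibility — the spring shortens by R_Y/k under the reaction it provides: δ_0 − R_Y·δ_{YY} = R_Y/k. With 1/k = 0.000065 m/kN, R_Y = δ_0 / (δ_{YY} + 1/k) = 0.051165 / (0.001447 + 0.000065) = 33.84 kN.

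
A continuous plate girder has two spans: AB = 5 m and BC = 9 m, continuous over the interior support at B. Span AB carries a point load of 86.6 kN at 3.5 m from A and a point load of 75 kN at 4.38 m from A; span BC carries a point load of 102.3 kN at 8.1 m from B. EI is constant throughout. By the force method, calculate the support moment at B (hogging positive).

M_B = 70.55 kN·m

Insert a hinge at B; M_B is the redundant, and each span becomes simply supported.
End slopes at the hinge B, treating each span as simply supported:
  span AB: point load 86.6 at a = 3.5: Pab(L + a)/(6LEI) = 128.8/EI
  span AB: point load 75 at a = 4.38: Pab(L + a)/(6LEI) = 63.68/EI
  span BC: point load 102.3 at a = 8.1: Pab(L + b)/(6LEI) = 136.7/EI
  relative rotation θ_0 = (192.5 + 136.7)/EI = 329.2/EI
A unit hogging moment at B produces rotation L₁/(3EI) + L₂/(3EI) = 4.667/EI.
Compatibility: M_B·(L₁+L₂)/(3EI) = θ_0, giving M_B = 70.55 kN·m (hogging).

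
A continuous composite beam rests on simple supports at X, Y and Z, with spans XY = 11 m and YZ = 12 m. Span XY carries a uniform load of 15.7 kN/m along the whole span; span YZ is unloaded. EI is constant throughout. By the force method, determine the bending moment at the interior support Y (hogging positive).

Take M_Y as the redundant. Released structure: two simple spans XY and YZ with a hinge at Y.
Discontinuity in slope at Y on the released structure — sum the simple-span end rotations:
  span XY: UDL 15.7: wL³/(24EI) = 870.7/EI
  relative rotation θ_0 = (870.7 + 0)/EI = 870.7/EI
A unit hogging moment at Y produces rotation L₁/(3EI) + L₂/(3EI) = 7.667/EI.
Slope continuity at Y: θ_0 = M_Y·7.667/EI, so M_Y = 870.7/7.667 = 113.6 kN·m (hogging).

M_Y = 113.6 kN·m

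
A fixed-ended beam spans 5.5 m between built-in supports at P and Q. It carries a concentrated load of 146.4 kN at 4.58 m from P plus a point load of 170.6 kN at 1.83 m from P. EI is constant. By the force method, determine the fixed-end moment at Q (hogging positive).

Take the two fixed-end moments M_P, M_Q as redundants; the released structure is the simple span PQ.
On the primary (simply-supported) span, the end slopes from the loading are:
  at P: point load 146.4 at a = 4.58: Pab(L + b)/(6LEI) = 120/EI
  at Q: point load 146.4 at a = 4.58: Pab(L + a)/(6LEI) = 188.4/EI
  at P: point load 170.6 at a = 1.83: Pab(L + b)/(6LEI) = 318.4/EI
  at Q: point load 170.6 at a = 1.83: Pab(L + a)/(6LEI) = 254.5/EI
  θ_P0 = 438.4/EI,  θ_Q0 = 442.9/EI
Flexibility coefficients: a unit moment at one end gives L/(3EI) there and L/(6EI) at the far end, so f₁₁ = f₂₂ = 1.833/EI and f₁₂ = f₂₁ = 0.9167/EI.
Compatibility — zero rotation at each built-in end:
  1.833 M_P + 0.9167 M_Q = 438.4
  0.9167 M_P + 1.833 M_Q = 442.9
Solving the pair gives M_P = 157.8 kN·m and M_Q = 162.7 kN·m (hogging).

M_Q = 162.7 kN·m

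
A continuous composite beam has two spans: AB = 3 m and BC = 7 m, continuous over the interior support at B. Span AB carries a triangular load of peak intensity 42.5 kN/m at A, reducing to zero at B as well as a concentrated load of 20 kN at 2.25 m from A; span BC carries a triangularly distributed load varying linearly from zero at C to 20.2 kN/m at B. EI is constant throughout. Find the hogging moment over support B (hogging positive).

Release continuity at B by inserting a hinge; the redundant is the internal moment M_B. The primary structure is two simply-supported spans AB and BC.
Rotations at B on the released spans (each span's end-slope, ×1/EI):
  span AB: triangular load, peak 42.5: 7w₀L³/(360EI) = 22.31/EI
  span AB: point load 20 at a = 2.25: Pab(L + a)/(6LEI) = 9.844/EI
  span BC: triangular load, peak 20.2: w₀L³/(45EI) = 154/EI
  relative rotation θ_0 = (32.16 + 154)/EI = 186.1/EI
A unit hogging moment at B produces rotation L₁/(3EI) + L₂/(3EI) = 3.333/EI.
Slope continuity at B: θ_0 = M_B·3.333/EI, so M_B = 186.1/3.333 = 55.84 kN·m (hogging).

M_B = 55.84 kN·m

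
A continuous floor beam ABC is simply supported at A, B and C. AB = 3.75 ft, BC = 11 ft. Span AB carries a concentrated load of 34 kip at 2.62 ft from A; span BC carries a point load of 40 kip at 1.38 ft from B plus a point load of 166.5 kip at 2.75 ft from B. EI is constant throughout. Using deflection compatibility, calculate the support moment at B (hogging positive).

Take M_B as the redundant. Released structure: two simple spans AB and BC with a hinge at B.
Discontinuity in slope at B on the released structure — sum the simple-span end rotations:
  span AB: point load 34 at a = 2.62: Pab(L + a)/(6LEI) = 28.5/EI
  span BC: point load 40 at a = 1.38: Pab(L + b)/(6LEI) = 165.9/EI
  span BC: point load 166.5 at a = 2.75: Pab(L + b)/(6LEI) = 1102/EI
  relative rotation θ_0 = (28.5 + 1268)/EI = 1296/EI
A unit hogging moment at B produces rotation L₁/(3EI) + L₂/(3EI) = 4.917/EI.
Compatibility: M_B·(L₁+L₂)/(3EI) = θ_0, giving M_B = 263.6 kip·ft (hogging).

M_B = 263.6 kip·ft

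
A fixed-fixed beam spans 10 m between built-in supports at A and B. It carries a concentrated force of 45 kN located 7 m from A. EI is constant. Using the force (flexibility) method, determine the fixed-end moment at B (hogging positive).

Take the two fixed-end moments M_A, M_B as redundants; the released structure is the simple span AB.
On the primary (simply-supported) span, the end slopes from the loading are:
  at A: point load 45 at a = 7: Pab(L + b)/(6LEI) = 204.8/EI
  at B: point load 45 at a = 7: Pab(L + a)/(6LEI) = 267.8/EI
  θ_A0 = 204.8/EI,  θ_B0 = 267.8/EI
Flexibility coefficients: a unit moment at one end gives L/(3EI) there and L/(6EI) at the far end, so f₁₁ = f₂₂ = 3.333/EI and f₁₂ = f₂₁ = 1.667/EI.
Compatibility — zero rotation at each built-in end:
  3.333 M_A + 1.667 M_B = 204.8
  1.667 M_A + 3.333 M_B = 267.8
Solving the pair gives M_A = 28.35 kN·m and M_B = 66.15 kN·m (hogging).

M_B = 66.15 kN·m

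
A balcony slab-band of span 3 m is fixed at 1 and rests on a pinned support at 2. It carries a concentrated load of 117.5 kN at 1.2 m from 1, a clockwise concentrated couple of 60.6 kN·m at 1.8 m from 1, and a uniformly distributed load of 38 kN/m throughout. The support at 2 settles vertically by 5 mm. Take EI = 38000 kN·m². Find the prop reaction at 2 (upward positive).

R_2 = 71.53 kN

Remove the prop at 2; the released (primary) structure is a cantilever built in at 1.
Primary-structure tip deflection at 2 by superposition:
  point load 117.5 at a = 1.2: Pa²(3L − a)/(6EI) = 220/EI
  clockwise couple 60.6 at a = 1.8: M₀a(2L − a)/(2EI) = 229.1/EI
  UDL 38: wL⁴/(8EI) = 384.8/EI
  δ_0 = 833.8/EI
Tip deflection under a unit load at 2: L³/(3EI) = 9/EI.
With EI = 38000 kN·m²: δ_0 = 0.021942 m and δ_{22} = 0.000237 m/kN.
Compatibility — the beam at 2 must follow the support down by 0.005 m: δ_0 − R_2·δ_{22} = 0.005, so R_2 = (0.021942 − 0.005)/0.000237 = 71.53 kN.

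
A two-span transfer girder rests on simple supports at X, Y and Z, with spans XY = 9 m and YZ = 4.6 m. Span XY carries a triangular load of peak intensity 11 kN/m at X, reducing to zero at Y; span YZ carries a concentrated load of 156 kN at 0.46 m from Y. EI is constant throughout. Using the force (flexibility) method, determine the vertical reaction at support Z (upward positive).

R_Z = 3.611 kN

Insert a hinge at Y; M_Y is the redundant, and each span becomes simply supported.
Discontinuity in slope at Y on the released structure — sum the simple-span end rotations:
  span XY: triangular load, peak 11: 7w₀L³/(360EI) = 155.9/EI
  span YZ: point load 156 at a = 0.46: Pab(L + b)/(6LEI) = 94.08/EI
  relative rotation θ_0 = (155.9 + 94.08)/EI = 250/EI
A unit hogging moment at Y produces rotation L₁/(3EI) + L₂/(3EI) = 4.533/EI.
Slope continuity at Y: θ_0 = M_Y·4.533/EI, so M_Y = 250/4.533 = 55.15 kN·m (hogging).
Span YZ, ΣM about Z: R_Y^{YZ}·4.6 = 645.8 + 55.15, so R_Y^{YZ} = 152.4 kN and R_Z = 156 − 152.4 = 3.611 kN.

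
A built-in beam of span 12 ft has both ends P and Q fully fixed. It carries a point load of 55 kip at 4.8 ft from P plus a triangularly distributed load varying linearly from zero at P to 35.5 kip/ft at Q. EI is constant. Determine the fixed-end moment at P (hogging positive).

M_P = 265.4 kip·ft

Take the two fixed-end moments M_P, M_Q as redundants; the released structure is the simple span PQ.
End rotations of the released simple span under the applied load (×1/EI):
  at P: point load 55 at a = 4.8: Pab(L + b)/(6LEI) = 506.9/EI
  at Q: point load 55 at a = 4.8: Pab(L + a)/(6LEI) = 443.5/EI
  at P: triangular load, peak 35.5: 7w₀L³/(360EI) = 1193/EI
  at Q: triangular load, peak 35.5: w₀L³/(45EI) = 1363/EI
  θ_P0 = 1700/EI,  θ_Q0 = 1807/EI
Flexibility coefficients: a unit moment at one end gives L/(3EI) there and L/(6EI) at the far end, so f₁₁ = f₂₂ = 4/EI and f₁₂ = f₂₁ = 2/EI.
Compatibility — zero rotation at each built-in end:
  4 M_P + 2 M_Q = 1700
  2 M_P + 4 M_Q = 1807
Solving the pair gives M_P = 265.4 kip·ft and M_Q = 319 kip·ft (hogging).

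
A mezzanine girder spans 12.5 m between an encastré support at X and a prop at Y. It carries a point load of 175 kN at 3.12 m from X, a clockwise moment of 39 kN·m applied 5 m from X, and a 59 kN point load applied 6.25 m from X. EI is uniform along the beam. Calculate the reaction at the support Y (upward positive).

R_Y = 36.43 kN

Take the reaction at Y as the redundant and release it; the primary structure is a cantilever fixed at X.
Primary-structure tip deflection at Y by superposition:
  point load 175 at a = 3.12: Pa²(3L − a)/(6EI) = 9761/EI
  clockwise couple 39 at a = 5: M₀a(2L − a)/(2EI) = 1950/EI
  point load 59 at a = 6.25: Pa²(3L − a)/(6EI) = 12004/EI
  δ_0 = 23715/EI
Flexibility coefficient — unit upward force at Y: δ_{YY} = L³/(3EI) = 651/EI.
The prop prevents deflection at Y: R_Y = δ_0/δ_{YY} = 23715/651 = 36.43 kN.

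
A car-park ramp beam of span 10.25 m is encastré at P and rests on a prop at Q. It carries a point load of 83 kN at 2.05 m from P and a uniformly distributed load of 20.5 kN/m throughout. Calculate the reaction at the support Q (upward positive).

R_Q = 83.44 kN

Remove the prop at Q; the released (primary) structure is a cantilever built in at P.
Primary-structure tip deflection at Q by superposition:
  point load 83 at a = 2.05: Pa²(3L − a)/(6EI) = 1668/EI
  UDL 20.5: wL⁴/(8EI) = 28285/EI
  δ_0 = 29954/EI
Flexibility coefficient — unit upward force at Q: δ_{QQ} = L³/(3EI) = 359/EI.
The prop prevents deflection at Q: R_Q = δ_0/δ_{QQ} = 29954/359 = 83.44 kN.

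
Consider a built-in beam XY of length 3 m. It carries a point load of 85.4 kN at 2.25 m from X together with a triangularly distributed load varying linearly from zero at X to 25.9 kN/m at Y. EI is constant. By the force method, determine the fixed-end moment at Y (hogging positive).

M_Y = 47.68 kN·m

Take the two fixed-end moments M_X, M_Y as redundants; the released structure is the simple span XY.
On the primary (simply-supported) span, the end slopes from the loading are:
  at X: point load 85.4 at a = 2.25: Pab(L + b)/(6LEI) = 30.02/EI
  at Y: point load 85.4 at a = 2.25: Pab(L + a)/(6LEI) = 42.03/EI
  at X: triangular load, peak 25.9: 7w₀L³/(360EI) = 13.6/EI
  at Y: triangular load, peak 25.9: w₀L³/(45EI) = 15.54/EI
  θ_X0 = 43.62/EI,  θ_Y0 = 57.57/EI
Flexibility coefficients: a unit moment at one end gives L/(3EI) there and L/(6EI) at the far end, so f₁₁ = f₂₂ = 1/EI and f₁₂ = f₂₁ = 0.5/EI.
Compatibility — zero rotation at each built-in end:
  1 M_X + 0.5 M_Y = 43.62
  0.5 M_X + 1 M_Y = 57.57
Solving the pair gives M_X = 19.78 kN·m and M_Y = 47.68 kN·m (hogging).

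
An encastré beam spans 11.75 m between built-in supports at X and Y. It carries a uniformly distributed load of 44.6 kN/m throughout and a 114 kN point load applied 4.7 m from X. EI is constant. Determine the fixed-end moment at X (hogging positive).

M_X = 706 kN·m

Release both end moments; the primary structure is a simply-supported span XY with redundants M_X and M_Y.
Simple-span end rotations at X and Y under the given loads:
  at X: UDL 44.6: wL³/(24EI) = 3015/EI
  at Y: UDL 44.6: wL³/(24EI) = 3015/EI
  at X: point load 114 at a = 4.7: Pab(L + b)/(6LEI) = 1007/EI
  at Y: point load 114 at a = 4.7: Pab(L + a)/(6LEI) = 881.4/EI
  θ_X0 = 4022/EI,  θ_Y0 = 3896/EI
Flexibility coefficients: a unit moment at one end gives L/(3EI) there and L/(6EI) at the far end, so f₁₁ = f₂₂ = 3.917/EI and f₁₂ = f₂₁ = 1.958/EI.
Compatibility — zero rotation at each built-in end:
  3.917 M_X + 1.958 M_Y = 4022
  1.958 M_X + 3.917 M_Y = 3896
Solving the pair gives M_X = 706 kN·m and M_Y = 641.7 kN·m (hogging).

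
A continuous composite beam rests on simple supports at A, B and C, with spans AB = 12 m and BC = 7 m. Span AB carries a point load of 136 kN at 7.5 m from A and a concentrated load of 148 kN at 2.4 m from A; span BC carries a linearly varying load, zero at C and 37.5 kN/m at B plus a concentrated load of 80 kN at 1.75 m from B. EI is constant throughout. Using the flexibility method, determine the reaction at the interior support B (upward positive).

R_B = 348.7 kN

Take M_B as the redundant. Released structure: two simple spans AB and BC with a hinge at B.
Discontinuity in slope at B on the released structure — sum the simple-span end rotations:
  span AB: point load 136 at a = 7.5: Pab(L + a)/(6LEI) = 1243/EI
  span AB: point load 148 at a = 2.4: Pab(L + a)/(6LEI) = 682/EI
  span BC: triangular load, peak 37.5: w₀L³/(45EI) = 285.8/EI
  span BC: point load 80 at a = 1.75: Pab(L + b)/(6LEI) = 214.4/EI
  relative rotation θ_0 = (1925 + 500.2)/EI = 2425/EI
A unit hogging moment at B produces rotation L₁/(3EI) + L₂/(3EI) = 6.333/EI.
Compatibility: M_B·(L₁+L₂)/(3EI) = θ_0, giving M_B = 382.9 kN·m (hogging).
Span AB, ΣM about A with M_B applied at B: R_B^{AB}·12 = 1375 + 382.9, so R_B^{AB} = 146.5 kN and R_A = 284 − 146.5 = 137.5 kN.
Span BC, ΣM about C: R_B^{BC}·7 = 1032 + 382.9, so R_B^{BC} = 202.2 kN and R_C = 211.2 − 202.2 = 9.044 kN.
R_B = 146.5 + 202.2 = 348.7 kN.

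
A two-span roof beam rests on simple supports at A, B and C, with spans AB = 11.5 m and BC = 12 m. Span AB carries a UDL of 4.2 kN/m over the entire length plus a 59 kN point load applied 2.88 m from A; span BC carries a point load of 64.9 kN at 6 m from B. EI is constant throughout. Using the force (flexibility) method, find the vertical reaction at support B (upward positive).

Insert a hinge at B; M_B is the redundant, and each span becomes simply supported.
Discontinuity in slope at B on the released structure — sum the simple-span end rotations:
  span AB: UDL 4.2: wL³/(24EI) = 266.2/EI
  span AB: point load 59 at a = 2.88: Pab(L + a)/(6LEI) = 305.3/EI
  span BC: point load 64.9 at a = 6: Pab(L + b)/(6LEI) = 584.1/EI
  relative rotation θ_0 = (571.4 + 584.1)/EI = 1156/EI
A unit hogging moment at B produces rotation L₁/(3EI) + L₂/(3EI) = 7.833/EI.
Slope continuity at B: θ_0 = M_B·7.833/EI, so M_B = 1156/7.833 = 147.5 kN·m (hogging).
Span AB, ΣM about A with M_B applied at B: R_B^{AB}·11.5 = 447.6 + 147.5, so R_B^{AB} = 51.75 kN and R_A = 107.3 − 51.75 = 55.55 kN.
Span BC, ΣM about C: R_B^{BC}·12 = 389.4 + 147.5, so R_B^{BC} = 44.74 kN and R_C = 64.9 − 44.74 = 20.16 kN.
R_B = 51.75 + 44.74 = 96.5 kN.

R_B = 96.5 kN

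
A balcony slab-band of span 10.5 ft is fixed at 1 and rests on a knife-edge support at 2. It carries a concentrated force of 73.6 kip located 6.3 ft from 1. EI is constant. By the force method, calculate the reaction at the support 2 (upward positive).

Take the reaction at 2 as the redundant and release it; the primary structure is a cantilever fixed at 1.
Primary-structure tip deflection at 2 by superposition:
  point load 73.6 at a = 6.3: Pa²(3L − a)/(6EI) = 12269/EI
Tip deflection under a unit load at 2: L³/(3EI) = 385.9/EI.
Compatibility at 2: δ_0 − R_2·δ_{22} = 0, so R_2 = 12269/385.9 = 31.8 kip.

R_2 = 31.8 kip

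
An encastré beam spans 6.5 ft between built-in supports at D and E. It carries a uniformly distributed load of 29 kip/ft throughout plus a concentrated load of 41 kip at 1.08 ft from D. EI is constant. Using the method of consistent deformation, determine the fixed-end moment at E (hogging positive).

M_E = 108.2 kip·ft

Release both end moments; the primary structure is a simply-supported span DE with redundants M_D and M_E.
Simple-span end rotations at D and E under the given loads:
  at D: UDL 29: wL³/(24EI) = 331.8/EI
  at E: UDL 29: wL³/(24EI) = 331.8/EI
  at D: point load 41 at a = 1.08: Pab(L + b)/(6LEI) = 73.35/EI
  at E: point load 41 at a = 1.08: Pab(L + a)/(6LEI) = 46.65/EI
  θ_D0 = 405.2/EI,  θ_E0 = 378.5/EI
Flexibility coefficients: a unit moment at one end gives L/(3EI) there and L/(6EI) at the far end, so f₁₁ = f₂₂ = 2.167/EI and f₁₂ = f₂₁ = 1.083/EI.
Compatibility — zero rotation at each built-in end:
  2.167 M_D + 1.083 M_E = 405.2
  1.083 M_D + 2.167 M_E = 378.5
Solving the pair gives M_D = 132.9 kip·ft and M_E = 108.2 kip·ft (hogging).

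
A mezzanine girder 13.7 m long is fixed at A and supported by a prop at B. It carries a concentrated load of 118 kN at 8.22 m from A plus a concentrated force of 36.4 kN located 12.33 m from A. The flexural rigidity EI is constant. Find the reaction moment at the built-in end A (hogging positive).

Remove the prop at B; the released (primary) structure is a cantilever built in at A.
Deflection at B on the released cantilever, summing each load's contribution:
  point load 118 at a = 8.22: Pa²(3L − a)/(6EI) = 43692/EI
  point load 36.4 at a = 12.33: Pa²(3L − a)/(6EI) = 26535/EI
  δ_0 = 70227/EI
Flexibility coefficient — unit upward force at B: δ_{BB} = L³/(3EI) = 857.1/EI.
Compatibility at B: δ_0 − R_B·δ_{BB} = 0, so R_B = 70227/857.1 = 81.93 kN.
Moment equilibrium about A: M_A = Σ(load moments about A) − R_B·L = 1419 − 81.93×13.7 = 296.3 kN·m.

M_A = 296.3 kN·m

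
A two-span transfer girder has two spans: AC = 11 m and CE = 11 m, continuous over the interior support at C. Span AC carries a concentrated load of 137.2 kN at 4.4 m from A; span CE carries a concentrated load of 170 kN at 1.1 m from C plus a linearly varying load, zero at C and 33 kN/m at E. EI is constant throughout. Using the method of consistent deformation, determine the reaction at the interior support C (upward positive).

Take M_C as the redundant. Released structure: two simple spans AC and CE with a hinge at C.
Rotations at C on the released spans (each span's end-slope, ×1/EI):
  span AC: point load 137.2 at a = 4.4: Pab(L + a)/(6LEI) = 929.7/EI
  span CE: point load 170 at a = 1.1: Pab(L + b)/(6LEI) = 586.2/EI
  span CE: triangular load, peak 33: 7w₀L³/(360EI) = 854.1/EI
  relative rotation θ_0 = (929.7 + 1440)/EI = 2370/EI
A unit hogging moment at C produces rotation L₁/(3EI) + L₂/(3EI) = 7.333/EI.
Slope continuity at C: θ_0 = M_C·7.333/EI, so M_C = 2370/7.333 = 323.2 kN·m (hogging).
Span AC, ΣM about A with M_C applied at C: R_C^{AC}·11 = 603.7 + 323.2, so R_C^{AC} = 84.26 kN and R_A = 137.2 − 84.26 = 52.94 kN.
Span CE, ΣM about E: R_C^{CE}·11 = 2348 + 323.2, so R_C^{CE} = 242.9 kN and R_E = 351.5 − 242.9 = 108.6 kN.
R_C = 84.26 + 242.9 = 327.1 kN.

R_C = 327.1 kN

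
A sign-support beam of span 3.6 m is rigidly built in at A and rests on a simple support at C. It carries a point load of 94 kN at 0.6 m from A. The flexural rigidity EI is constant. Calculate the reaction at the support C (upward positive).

R_C = 3.699 kN

Choose R_C as the redundant. The primary structure is the cantilever fixed at A.
Primary-structure tip deflection at C by superposition:
  point load 94 at a = 0.6: Pa²(3L − a)/(6EI) = 57.53/EI
Tip deflection under a unit load at C: L³/(3EI) = 15.55/EI.
Compatibility at C: δ_0 − R_C·δ_{CC} = 0, so R_C = 57.53/15.55 = 3.699 kN.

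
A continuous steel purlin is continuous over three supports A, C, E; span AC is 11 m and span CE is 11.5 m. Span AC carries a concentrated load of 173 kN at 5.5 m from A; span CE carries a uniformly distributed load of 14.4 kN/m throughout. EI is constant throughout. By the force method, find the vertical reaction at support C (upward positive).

Take M_C as the redundant. Released structure: two simple spans AC and CE with a hinge at C.
End slopes at the hinge C, treating each span as simply supported:
  span AC: point load 173 at a = 5.5: Pab(L + a)/(6LEI) = 1308/EI
  span CE: UDL 14.4: wL³/(24EI) = 912.5/EI
  relative rotation θ_0 = (1308 + 912.5)/EI = 2221/EI
A unit hogging moment at C produces rotation L₁/(3EI) + L₂/(3EI) = 7.5/EI.
Compatibility: M_C·(L₁+L₂)/(3EI) = θ_0, giving M_C = 296.1 kN·m (hogging).
Span AC, ΣM about A with M_C applied at C: R_C^{AC}·11 = 951.5 + 296.1, so R_C^{AC} = 113.4 kN and R_A = 173 − 113.4 = 59.58 kN.
Span CE, ΣM about E: R_C^{CE}·11.5 = 952.2 + 296.1, so R_C^{CE} = 108.5 kN and R_E = 165.6 − 108.5 = 57.05 kN.
R_C = 113.4 + 108.5 = 222 kN.

R_C = 222 kN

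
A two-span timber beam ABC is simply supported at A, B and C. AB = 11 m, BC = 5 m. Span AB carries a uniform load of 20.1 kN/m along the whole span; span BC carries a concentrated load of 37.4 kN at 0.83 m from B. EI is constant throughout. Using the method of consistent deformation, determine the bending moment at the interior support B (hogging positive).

Insert a hinge at B; M_B is the redundant, and each span becomes simply supported.
Rotations at B on the released spans (each span's end-slope, ×1/EI):
  span AB: UDL 20.1: wL³/(24EI) = 1115/EI
  span BC: point load 37.4 at a = 0.83: Pab(L + b)/(6LEI) = 39.57/EI
  relative rotation θ_0 = (1115 + 39.57)/EI = 1154/EI
A unit hogging moment at B produces rotation L₁/(3EI) + L₂/(3EI) = 5.333/EI.
Compatibility: M_B·(L₁+L₂)/(3EI) = θ_0, giving M_B = 216.4 kN·m (hogging).

M_B = 216.4 kN·m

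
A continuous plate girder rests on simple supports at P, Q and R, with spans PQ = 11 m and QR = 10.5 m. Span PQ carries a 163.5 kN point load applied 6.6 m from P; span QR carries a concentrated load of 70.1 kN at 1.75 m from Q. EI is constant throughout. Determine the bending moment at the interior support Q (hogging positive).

Release continuity at Q by inserting a hinge; the redundant is the internal moment M_Q. The primary structure is two simply-supported spans PQ and QR.
Rotations at Q on the released spans (each span's end-slope, ×1/EI):
  span PQ: point load 163.5 at a = 6.6: Pab(L + a)/(6LEI) = 1266/EI
  span QR: point load 70.1 at a = 1.75: Pab(L + b)/(6LEI) = 328/EI
  relative rotation θ_0 = (1266 + 328)/EI = 1594/EI
A unit hogging moment at Q produces rotation L₁/(3EI) + L₂/(3EI) = 7.167/EI.
Compatibility: M_Q·(L₁+L₂)/(3EI) = θ_0, giving M_Q = 222.4 kN·m (hogging).

M_Q = 222.4 kN·m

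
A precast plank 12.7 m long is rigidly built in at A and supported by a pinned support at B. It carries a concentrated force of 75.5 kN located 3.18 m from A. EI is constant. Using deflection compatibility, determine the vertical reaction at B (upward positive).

Remove the prop at B; the released (primary) structure is a cantilever built in at A.
Primary-structure tip deflection at B by superposition:
  point load 75.5 at a = 3.18: Pa²(3L − a)/(6EI) = 4443/EI
Flexibility coefficient — unit upward force at B: δ_{BB} = L³/(3EI) = 682.8/EI.
Compatibility at B: δ_0 − R_B·δ_{BB} = 0, so R_B = 4443/682.8 = 6.508 kN.

R_B = 6.508 kN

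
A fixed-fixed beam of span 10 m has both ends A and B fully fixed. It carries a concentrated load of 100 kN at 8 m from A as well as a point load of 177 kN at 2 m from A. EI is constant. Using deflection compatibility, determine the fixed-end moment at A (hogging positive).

Take the two fixed-end moments M_A, M_B as redundants; the released structure is the simple span AB.
Simple-span end rotations at A and B under the given loads:
  at A: point load 100 at a = 8: Pab(L + b)/(6LEI) = 320/EI
  at B: point load 100 at a = 8: Pab(L + a)/(6LEI) = 480/EI
  at A: point load 177 at a = 2: Pab(L + b)/(6LEI) = 849.6/EI
  at B: point load 177 at a = 2: Pab(L + a)/(6LEI) = 566.4/EI
  θ_A0 = 1170/EI,  θ_B0 = 1046/EI
Flexibility coefficients: a unit moment at one end gives L/(3EI) there and L/(6EI) at the far end, so f₁₁ = f₂₂ = 3.333/EI and f₁₂ = f₂₁ = 1.667/EI.
Compatibility — zero rotation at each built-in end:
  3.333 M_A + 1.667 M_B = 1170
  1.667 M_A + 3.333 M_B = 1046
Solving the pair gives M_A = 258.6 kN·m and M_B = 184.6 kN·m (hogging).

M_A = 258.6 kN·m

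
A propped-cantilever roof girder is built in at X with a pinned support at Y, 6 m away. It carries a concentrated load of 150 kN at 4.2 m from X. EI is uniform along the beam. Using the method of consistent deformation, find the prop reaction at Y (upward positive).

R_Y = 84.53 kN

Take the reaction at Y as the redundant and release it; the primary structure is a cantilever fixed at X.
Downward deflection at the released point Y due to the loads:
  point load 150 at a = 4.2: Pa²(3L − a)/(6EI) = 6086/EI
Tip deflection under a unit load at Y: L³/(3EI) = 72/EI.
The prop prevents deflection at Y: R_Y = δ_0/δ_{YY} = 6086/72 = 84.53 kN.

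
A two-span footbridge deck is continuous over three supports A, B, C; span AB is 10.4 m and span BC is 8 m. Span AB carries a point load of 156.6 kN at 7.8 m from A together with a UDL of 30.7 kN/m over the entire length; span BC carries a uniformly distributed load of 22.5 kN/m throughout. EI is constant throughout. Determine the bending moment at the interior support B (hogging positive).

Insert a hinge at B; M_B is the redundant, and each span becomes simply supported.
Rotations at B on the released spans (each span's end-slope, ×1/EI):
  span AB: point load 156.6 at a = 7.8: Pab(L + a)/(6LEI) = 926.3/EI
  span AB: UDL 30.7: wL³/(24EI) = 1439/EI
  span BC: UDL 22.5: wL³/(24EI) = 480/EI
  relative rotation θ_0 = (2365 + 480)/EI = 2845/EI
A unit hogging moment at B produces rotation L₁/(3EI) + L₂/(3EI) = 6.133/EI.
Slope continuity at B: θ_0 = M_B·6.133/EI, so M_B = 2845/6.133 = 463.9 kN·m (hogging).

M_B = 463.9 kN·m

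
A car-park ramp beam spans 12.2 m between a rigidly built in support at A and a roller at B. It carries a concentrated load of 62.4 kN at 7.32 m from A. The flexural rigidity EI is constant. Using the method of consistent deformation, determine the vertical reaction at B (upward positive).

Remove the prop at B; the released (primary) structure is a cantilever built in at A.
Free-end deflection of the primary structure under the applied loading (downward +):
  point load 62.4 at a = 7.32: Pa²(3L − a)/(6EI) = 16316/EI
Tip deflection under a unit load at B: L³/(3EI) = 605.3/EI.
Compatibility at B: δ_0 − R_B·δ_{BB} = 0, so R_B = 16316/605.3 = 26.96 kN.

R_B = 26.96 kN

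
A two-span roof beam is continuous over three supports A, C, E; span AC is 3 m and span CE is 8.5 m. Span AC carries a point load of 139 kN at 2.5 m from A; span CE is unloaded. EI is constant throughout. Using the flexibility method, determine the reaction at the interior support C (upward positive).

Take M_C as the redundant. Released structure: two simple spans AC and CE with a hinge at C.
End slopes at the hinge C, treating each span as simply supported:
  span AC: point load 139 at a = 2.5: Pab(L + a)/(6LEI) = 53.09/EI
  relative rotation θ_0 = (53.09 + 0)/EI = 53.09/EI
A unit hogging moment at C produces rotation L₁/(3EI) + L₂/(3EI) = 3.833/EI.
Slope continuity at C: θ_0 = M_C·3.833/EI, so M_C = 53.09/3.833 = 13.85 kN·m (hogging).
Span AC, ΣM about A with M_C applied at C: R_C^{AC}·3 = 347.5 + 13.85, so R_C^{AC} = 120.4 kN and R_A = 139 − 120.4 = 18.55 kN.
Span CE, ΣM about E: R_C^{CE}·8.5 = 0 + 13.85, so R_C^{CE} = 1.629 kN and R_E = 0 − 1.629 = -1.629 kN.
R_C = 120.4 + 1.629 = 122.1 kN.

R_C = 122.1 kN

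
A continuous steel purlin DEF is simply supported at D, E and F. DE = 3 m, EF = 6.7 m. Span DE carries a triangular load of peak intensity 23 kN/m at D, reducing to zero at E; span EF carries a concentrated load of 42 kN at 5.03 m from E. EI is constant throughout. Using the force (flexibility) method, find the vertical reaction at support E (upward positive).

R_E = 34.73 kN

Release continuity at E by inserting a hinge; the redundant is the internal moment M_E. The primary structure is two simply-supported spans DE and EF.
End slopes at the hinge E, treating each span as simply supported:
  span DE: triangular load, peak 23: 7w₀L³/(360EI) = 12.07/EI
  span EF: point load 42 at a = 5.03: Pab(L + b)/(6LEI) = 73.46/EI
  relative rotation θ_0 = (12.07 + 73.46)/EI = 85.53/EI
A unit hogging moment at E produces rotation L₁/(3EI) + L₂/(3EI) = 3.233/EI.
Slope continuity at E: θ_0 = M_E·3.233/EI, so M_E = 85.53/3.233 = 26.45 kN·m (hogging).
Span DE, ΣM about D with M_E applied at E: R_E^{DE}·3 = 34.5 + 26.45, so R_E^{DE} = 20.32 kN and R_D = 34.5 − 20.32 = 14.18 kN.
Span EF, ΣM about F: R_E^{EF}·6.7 = 70.14 + 26.45, so R_E^{EF} = 14.42 kN and R_F = 42 − 14.42 = 27.58 kN.
R_E = 20.32 + 14.42 = 34.73 kN.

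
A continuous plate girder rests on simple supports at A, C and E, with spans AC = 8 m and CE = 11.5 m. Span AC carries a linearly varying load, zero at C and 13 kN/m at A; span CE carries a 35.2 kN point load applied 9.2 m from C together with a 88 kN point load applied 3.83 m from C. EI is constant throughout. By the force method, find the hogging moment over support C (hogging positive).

Take M_C as the redundant. Released structure: two simple spans AC and CE with a hinge at C.
Rotations at C on the released spans (each span's end-slope, ×1/EI):
  span AC: triangular load, peak 13: 7w₀L³/(360EI) = 129.4/EI
  span CE: point load 35.2 at a = 9.2: Pab(L + b)/(6LEI) = 149/EI
  span CE: point load 88 at a = 3.83: Pab(L + b)/(6LEI) = 718.2/EI
  relative rotation θ_0 = (129.4 + 867.2)/EI = 996.6/EI
A unit hogging moment at C produces rotation L₁/(3EI) + L₂/(3EI) = 6.5/EI.
Compatibility: M_C·(L₁+L₂)/(3EI) = θ_0, giving M_C = 153.3 kN·m (hogging).

M_C = 153.3 kN·m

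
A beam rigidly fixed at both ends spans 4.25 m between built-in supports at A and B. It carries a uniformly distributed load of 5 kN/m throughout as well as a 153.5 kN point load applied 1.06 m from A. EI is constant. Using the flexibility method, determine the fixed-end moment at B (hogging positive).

Release both end moments; the primary structure is a simply-supported span AB with redundants M_A and M_B.
On the primary (simply-supported) span, the end slopes from the loading are:
  at A: UDL 5: wL³/(24EI) = 15.99/EI
  at B: UDL 5: wL³/(24EI) = 15.99/EI
  at A: point load 153.5 at a = 1.06: Pab(L + b)/(6LEI) = 151.4/EI
  at B: point load 153.5 at a = 1.06: Pab(L + a)/(6LEI) = 108.1/EI
  θ_A0 = 167.4/EI,  θ_B0 = 124.1/EI
Flexibility coefficients: a unit moment at one end gives L/(3EI) there and L/(6EI) at the far end, so f₁₁ = f₂₂ = 1.417/EI and f₁₂ = f₂₁ = 0.7083/EI.
Compatibility — zero rotation at each built-in end:
  1.417 M_A + 0.7083 M_B = 167.4
  0.7083 M_A + 1.417 M_B = 124.1
Solving the pair gives M_A = 99.19 kN·m and M_B = 37.99 kN·m (hogging).

M_B = 37.99 kN·m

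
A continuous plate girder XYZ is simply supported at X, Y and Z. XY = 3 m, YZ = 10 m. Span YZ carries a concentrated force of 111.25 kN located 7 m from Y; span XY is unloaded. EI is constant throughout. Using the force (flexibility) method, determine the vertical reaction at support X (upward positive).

Insert a hinge at Y; M_Y is the redundant, and each span becomes simply supported.
End slopes at the hinge Y, treating each span as simply supported:
  span YZ: point load 111.25 at a = 7: Pab(L + b)/(6LEI) = 506.2/EI
  relative rotation θ_0 = (0 + 506.2)/EI = 506.2/EI
A unit hogging moment at Y produces rotation L₁/(3EI) + L₂/(3EI) = 4.333/EI.
Slope continuity at Y: θ_0 = M_Y·4.333/EI, so M_Y = 506.2/4.333 = 116.8 kN·m (hogging).
Span XY, ΣM about X with M_Y applied at Y: R_Y^{XY}·3 = 0 + 116.8, so R_Y^{XY} = 38.94 kN and R_X = 0 − 38.94 = -38.94 kN.

R_X = -38.94 kN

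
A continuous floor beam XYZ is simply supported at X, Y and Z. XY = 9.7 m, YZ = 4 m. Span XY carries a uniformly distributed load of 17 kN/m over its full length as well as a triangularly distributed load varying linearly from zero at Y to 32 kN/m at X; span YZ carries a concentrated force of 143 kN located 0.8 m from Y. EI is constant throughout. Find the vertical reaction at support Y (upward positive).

Take M_Y as the redundant. Released structure: two simple spans XY and YZ with a hinge at Y.
End slopes at the hinge Y, treating each span as simply supported:
  span XY: UDL 17: wL³/(24EI) = 646.5/EI
  span XY: triangular load, peak 32: 7w₀L³/(360EI) = 567.9/EI
  span YZ: point load 143 at a = 0.8: Pab(L + b)/(6LEI) = 109.8/EI
  relative rotation θ_0 = (1214 + 109.8)/EI = 1324/EI
A unit hogging moment at Y produces rotation L₁/(3EI) + L₂/(3EI) = 4.567/EI.
Slope continuity at Y: θ_0 = M_Y·4.567/EI, so M_Y = 1324/4.567 = 290 kN·m (hogging).
Span XY, ΣM about X with M_Y applied at Y: R_Y^{XY}·9.7 = 1302 + 290, so R_Y^{XY} = 164.1 kN and R_X = 320.1 − 164.1 = 156 kN.
Span YZ, ΣM about Z: R_Y^{YZ}·4 = 457.6 + 290, so R_Y^{YZ} = 186.9 kN and R_Z = 143 − 186.9 = -43.89 kN.
R_Y = 164.1 + 186.9 = 351 kN.

R_Y = 351 kN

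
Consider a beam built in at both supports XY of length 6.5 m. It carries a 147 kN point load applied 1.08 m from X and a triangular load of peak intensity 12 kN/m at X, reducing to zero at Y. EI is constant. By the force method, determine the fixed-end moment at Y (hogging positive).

Take the two fixed-end moments M_X, M_Y as redundants; the released structure is the simple span XY.
On the primary (simply-supported) span, the end slopes from the loading are:
  at X: point load 147 at a = 1.08: Pab(L + b)/(6LEI) = 263/EI
  at Y: point load 147 at a = 1.08: Pab(L + a)/(6LEI) = 167.2/EI
  at X: triangular load, peak 12: w₀L³/(45EI) = 73.23/EI
  at Y: triangular load, peak 12: 7w₀L³/(360EI) = 64.08/EI
  θ_X0 = 336.2/EI,  θ_Y0 = 231.3/EI
Flexibility coefficients: a unit moment at one end gives L/(3EI) there and L/(6EI) at the far end, so f₁₁ = f₂₂ = 2.167/EI and f₁₂ = f₂₁ = 1.083/EI.
Compatibility — zero rotation at each built-in end:
  2.167 M_X + 1.083 M_Y = 336.2
  1.083 M_X + 2.167 M_Y = 231.3
Solving the pair gives M_X = 135.7 kN·m and M_Y = 38.9 kN·m (hogging).

M_Y = 38.9 kN·m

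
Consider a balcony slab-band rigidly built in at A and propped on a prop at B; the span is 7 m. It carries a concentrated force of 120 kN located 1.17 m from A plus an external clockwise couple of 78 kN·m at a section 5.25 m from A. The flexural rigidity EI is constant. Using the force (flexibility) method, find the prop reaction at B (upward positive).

R_B = 20.42 kN

Take the reaction at B as the redundant and release it; the primary structure is a cantilever fixed at A.
Downward deflection at the released point B due to the loads:
  point load 120 at a = 1.17: Pa²(3L − a)/(6EI) = 542.9/EI
  clockwise couple 78 at a = 5.25: M₀a(2L − a)/(2EI) = 1792/EI
  δ_0 = 2334/EI
Tip deflection under a unit load at B: L³/(3EI) = 114.3/EI.
Compatibility at B: δ_0 − R_B·δ_{BB} = 0, so R_B = 2334/114.3 = 20.42 kN.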